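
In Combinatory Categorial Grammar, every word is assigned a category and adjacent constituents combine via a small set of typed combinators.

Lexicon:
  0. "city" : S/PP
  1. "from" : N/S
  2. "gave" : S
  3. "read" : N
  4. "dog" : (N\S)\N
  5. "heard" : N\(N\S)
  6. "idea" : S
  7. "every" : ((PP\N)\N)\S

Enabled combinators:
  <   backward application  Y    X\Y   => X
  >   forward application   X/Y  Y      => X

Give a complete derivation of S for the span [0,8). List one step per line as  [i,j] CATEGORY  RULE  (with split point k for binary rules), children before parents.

[0,8] S   >
  [0,1] "city" : S/PP
  [1,8] PP   <
    [1,3] N   >
      [1,2] "from" : N/S
      [2,3] "gave" : S
    [3,8] PP\N   <
      [3,6] N   <
        [3,5] N\S   <
          [3,4] "read" : N
          [4,5] "dog" : (N\S)\N
        [5,6] "heard" : N\(N\S)
      [6,8] (PP\N)\N   <
        [6,7] "idea" : S
        [7,8] "every" : ((PP\N)\N)\S

[0,1] S/PP  lex  "city"
[1,2] N/S  lex  "from"
[2,3] S  lex  "gave"
[1,3] N  >  k=2
[3,4] N  lex  "read"
[4,5] (N\S)\N  lex  "dog"
[3,5] N\S  <  k=4
[5,6] N\(N\S)  lex  "heard"
[3,6] N  <  k=5
[6,7] S  lex  "idea"
[7,8] ((PP\N)\N)\S  lex  "every"
[6,8] (PP\N)\N  <  k=7
[3,8] PP\N  <  k=6
[1,8] PP  <  k=3
[0,8] S  >  k=1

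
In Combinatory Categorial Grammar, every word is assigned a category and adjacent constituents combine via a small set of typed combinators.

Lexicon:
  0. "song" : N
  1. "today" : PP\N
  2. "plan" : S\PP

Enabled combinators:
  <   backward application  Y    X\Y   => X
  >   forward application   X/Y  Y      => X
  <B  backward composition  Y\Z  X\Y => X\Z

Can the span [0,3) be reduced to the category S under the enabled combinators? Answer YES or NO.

[0,3] S   <
  [0,2] PP   <
    [0,1] "song" : N
    [1,2] "today" : PP\N
  [2,3] "plan" : S\PP

YES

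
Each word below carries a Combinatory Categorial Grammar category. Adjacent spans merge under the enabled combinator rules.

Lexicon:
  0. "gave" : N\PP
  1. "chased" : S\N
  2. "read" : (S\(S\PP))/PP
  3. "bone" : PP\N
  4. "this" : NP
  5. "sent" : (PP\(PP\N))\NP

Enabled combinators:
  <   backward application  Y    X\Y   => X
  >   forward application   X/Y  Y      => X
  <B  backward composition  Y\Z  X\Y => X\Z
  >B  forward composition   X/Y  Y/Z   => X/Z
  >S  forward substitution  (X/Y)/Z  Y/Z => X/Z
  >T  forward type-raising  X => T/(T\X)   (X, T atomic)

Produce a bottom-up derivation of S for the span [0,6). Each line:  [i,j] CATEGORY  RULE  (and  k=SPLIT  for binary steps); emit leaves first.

[0,6] S   <
  [0,2] S\PP   <B
    [0,1] "gave" : N\PP
    [1,2] "chased" : S\N
  [2,6] S\(S\PP)   >
    [2,3] "read" : (S\(S\PP))/PP
    [3,6] PP   <
      [3,4] "bone" : PP\N
      [4,6] PP\(PP\N)   <
        [4,5] "this" : NP
        [5,6] "sent" : (PP\(PP\N))\NP

[0,1] N\PP  lex  "gave"
[1,2] S\N  lex  "chased"
[0,2] S\PP  <B  k=1
[2,3] (S\(S\PP))/PP  lex  "read"
[3,4] PP\N  lex  "bone"
[4,5] NP  lex  "this"
[5,6] (PP\(PP\N))\NP  lex  "sent"
[4,6] PP\(PP\N)  <  k=5
[3,6] PP  <  k=4
[2,6] S\(S\PP)  >  k=3
[0,6] S  <  k=2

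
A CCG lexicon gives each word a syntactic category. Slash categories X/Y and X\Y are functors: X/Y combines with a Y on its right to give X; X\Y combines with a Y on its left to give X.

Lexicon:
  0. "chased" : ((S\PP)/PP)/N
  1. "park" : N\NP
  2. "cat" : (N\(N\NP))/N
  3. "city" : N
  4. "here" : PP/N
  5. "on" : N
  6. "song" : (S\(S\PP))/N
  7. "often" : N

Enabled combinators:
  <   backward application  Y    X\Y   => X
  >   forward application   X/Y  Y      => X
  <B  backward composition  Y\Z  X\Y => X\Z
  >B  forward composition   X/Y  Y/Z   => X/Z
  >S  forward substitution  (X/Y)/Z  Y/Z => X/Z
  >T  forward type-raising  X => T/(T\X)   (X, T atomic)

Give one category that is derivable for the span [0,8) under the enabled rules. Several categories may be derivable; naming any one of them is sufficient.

[0,8] S   <
  [0,6] S\PP   >
    [0,4] (S\PP)/PP   >
      [0,1] "chased" : ((S\PP)/PP)/N
      [1,4] N   <
        [1,2] "park" : N\NP
        [2,4] N\(N\NP)   >
          [2,3] "cat" : (N\(N\NP))/N
          [3,4] "city" : N
    [4,6] PP   >
      [4,5] "here" : PP/N
      [5,6] "on" : N
  [6,8] S\(S\PP)   >
    [6,7] "song" : (S\(S\PP))/N
    [7,8] "often" : N

S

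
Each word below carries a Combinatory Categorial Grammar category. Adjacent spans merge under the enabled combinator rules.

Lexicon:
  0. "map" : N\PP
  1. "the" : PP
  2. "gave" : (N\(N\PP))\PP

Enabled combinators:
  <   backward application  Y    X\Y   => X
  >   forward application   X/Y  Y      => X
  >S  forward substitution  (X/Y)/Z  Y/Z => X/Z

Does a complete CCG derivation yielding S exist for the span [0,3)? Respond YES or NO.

N\PP PP (N\(N\PP))\PP
CKY chart[0,3] = {N}; S ∉ chart

NO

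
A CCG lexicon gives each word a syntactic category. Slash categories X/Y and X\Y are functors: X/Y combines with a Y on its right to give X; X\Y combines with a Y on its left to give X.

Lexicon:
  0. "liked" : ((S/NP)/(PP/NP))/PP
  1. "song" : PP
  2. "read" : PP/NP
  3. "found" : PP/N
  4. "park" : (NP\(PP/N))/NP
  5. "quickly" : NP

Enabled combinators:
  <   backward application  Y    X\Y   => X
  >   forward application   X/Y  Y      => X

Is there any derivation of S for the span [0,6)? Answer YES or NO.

YES

[0,6] S   >
  [0,3] S/NP   >
    [0,2] (S/NP)/(PP/NP)   >
      [0,1] "liked" : ((S/NP)/(PP/NP))/PP
      [1,2] "song" : PP
    [2,3] "read" : PP/NP
  [3,6] NP   <
    [3,4] "found" : PP/N
    [4,6] NP\(PP/N)   >
      [4,5] "park" : (NP\(PP/N))/NP
      [5,6] "quickly" : NP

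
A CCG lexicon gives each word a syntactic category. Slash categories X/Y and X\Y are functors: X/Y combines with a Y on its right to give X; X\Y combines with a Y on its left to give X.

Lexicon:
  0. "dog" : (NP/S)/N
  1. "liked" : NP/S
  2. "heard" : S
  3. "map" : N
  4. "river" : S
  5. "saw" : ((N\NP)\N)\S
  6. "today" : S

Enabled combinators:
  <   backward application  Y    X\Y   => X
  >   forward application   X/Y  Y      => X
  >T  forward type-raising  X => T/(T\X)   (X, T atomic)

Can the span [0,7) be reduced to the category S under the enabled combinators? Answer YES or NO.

NO

(NP/S)/N NP/S S N S ((N\NP)\N)\S S
CKY chart[0,7] = {N/(N\NP), NP, NP/(NP\NP), PP/(PP\NP), S/(S\NP)}; S ∉ chart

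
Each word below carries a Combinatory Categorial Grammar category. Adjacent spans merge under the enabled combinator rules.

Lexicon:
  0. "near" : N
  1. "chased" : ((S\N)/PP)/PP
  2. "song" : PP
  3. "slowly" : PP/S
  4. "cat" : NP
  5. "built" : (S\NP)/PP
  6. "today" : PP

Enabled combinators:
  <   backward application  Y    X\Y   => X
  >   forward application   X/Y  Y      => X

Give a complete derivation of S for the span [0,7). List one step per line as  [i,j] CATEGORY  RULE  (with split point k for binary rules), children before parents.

[0,1] N  lex  "near"
[1,2] ((S\N)/PP)/PP  lex  "chased"
[2,3] PP  lex  "song"
[1,3] (S\N)/PP  >  k=2
[3,4] PP/S  lex  "slowly"
[4,5] NP  lex  "cat"
[5,6] (S\NP)/PP  lex  "built"
[6,7] PP  lex  "today"
[5,7] S\NP  >  k=6
[4,7] S  <  k=5
[3,7] PP  >  k=4
[1,7] S\N  >  k=3
[0,7] S  <  k=1

[0,7] S   <
  [0,1] "near" : N
  [1,7] S\N   >
    [1,3] (S\N)/PP   >
      [1,2] "chased" : ((S\N)/PP)/PP
      [2,3] "song" : PP
    [3,7] PP   >
      [3,4] "slowly" : PP/S
      [4,7] S   <
        [4,5] "cat" : NP
        [5,7] S\NP   >
          [5,6] "built" : (S\NP)/PP
          [6,7] "today" : PP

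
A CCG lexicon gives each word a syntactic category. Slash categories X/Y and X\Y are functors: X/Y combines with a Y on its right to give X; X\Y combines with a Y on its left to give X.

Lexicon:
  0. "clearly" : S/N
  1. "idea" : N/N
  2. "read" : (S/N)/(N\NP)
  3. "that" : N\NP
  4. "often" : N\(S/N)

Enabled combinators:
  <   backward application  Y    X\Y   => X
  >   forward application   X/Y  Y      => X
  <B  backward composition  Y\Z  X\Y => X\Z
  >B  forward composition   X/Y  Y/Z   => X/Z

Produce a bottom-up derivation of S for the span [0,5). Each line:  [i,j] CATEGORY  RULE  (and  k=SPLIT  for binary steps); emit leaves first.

[0,1] S/N  lex  "clearly"
[1,2] N/N  lex  "idea"
[0,2] S/N  >B  k=1
[2,3] (S/N)/(N\NP)  lex  "read"
[3,4] N\NP  lex  "that"
[2,4] S/N  >  k=3
[4,5] N\(S/N)  lex  "often"
[2,5] N  <  k=4
[0,5] S  >  k=2

[0,5] S   >
  [0,2] S/N   >B
    [0,1] "clearly" : S/N
    [1,2] "idea" : N/N
  [2,5] N   <
    [2,4] S/N   >
      [2,3] "read" : (S/N)/(N\NP)
      [3,4] "that" : N\NP
    [4,5] "often" : N\(S/N)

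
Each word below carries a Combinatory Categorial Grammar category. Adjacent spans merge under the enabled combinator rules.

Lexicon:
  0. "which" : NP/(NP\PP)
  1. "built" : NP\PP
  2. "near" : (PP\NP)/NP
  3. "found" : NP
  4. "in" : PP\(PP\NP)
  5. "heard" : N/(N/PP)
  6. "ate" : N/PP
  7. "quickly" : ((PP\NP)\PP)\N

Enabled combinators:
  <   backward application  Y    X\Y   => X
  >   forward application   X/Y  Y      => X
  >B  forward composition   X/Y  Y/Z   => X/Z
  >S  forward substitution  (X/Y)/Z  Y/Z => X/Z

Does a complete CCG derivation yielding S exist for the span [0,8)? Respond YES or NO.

NP/(NP\PP) NP\PP (PP\NP)/NP NP PP\(PP\NP) N/(N/PP) N/PP ((PP\NP)\PP)\N
CKY chart[0,8] = {PP}; S ∉ chart

NO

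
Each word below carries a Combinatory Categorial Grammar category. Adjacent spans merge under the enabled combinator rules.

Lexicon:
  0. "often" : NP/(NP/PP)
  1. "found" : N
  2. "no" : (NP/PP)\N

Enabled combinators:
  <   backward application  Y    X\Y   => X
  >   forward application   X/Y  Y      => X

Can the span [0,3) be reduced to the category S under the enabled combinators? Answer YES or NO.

NO

NP/(NP/PP) N (NP/PP)\N
CKY chart[0,3] = {NP}; S ∉ chart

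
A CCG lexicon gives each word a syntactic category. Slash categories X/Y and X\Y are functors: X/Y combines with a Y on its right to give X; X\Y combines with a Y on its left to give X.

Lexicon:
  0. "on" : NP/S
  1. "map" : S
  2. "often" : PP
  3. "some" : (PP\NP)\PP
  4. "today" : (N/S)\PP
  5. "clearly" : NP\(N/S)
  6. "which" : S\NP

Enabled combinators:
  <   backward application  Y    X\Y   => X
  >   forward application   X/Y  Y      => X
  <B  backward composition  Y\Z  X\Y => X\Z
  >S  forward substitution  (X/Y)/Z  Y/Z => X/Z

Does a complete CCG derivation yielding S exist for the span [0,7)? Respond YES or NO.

[0,7] S   <
  [0,4] PP   <
    [0,2] NP   >
      [0,1] "on" : NP/S
      [1,2] "map" : S
    [2,4] PP\NP   <
      [2,3] "often" : PP
      [3,4] "some" : (PP\NP)\PP
  [4,7] S\PP   <B
    [4,6] NP\PP   <B
      [4,5] "today" : (N/S)\PP
      [5,6] "clearly" : NP\(N/S)
    [6,7] "which" : S\NP

YES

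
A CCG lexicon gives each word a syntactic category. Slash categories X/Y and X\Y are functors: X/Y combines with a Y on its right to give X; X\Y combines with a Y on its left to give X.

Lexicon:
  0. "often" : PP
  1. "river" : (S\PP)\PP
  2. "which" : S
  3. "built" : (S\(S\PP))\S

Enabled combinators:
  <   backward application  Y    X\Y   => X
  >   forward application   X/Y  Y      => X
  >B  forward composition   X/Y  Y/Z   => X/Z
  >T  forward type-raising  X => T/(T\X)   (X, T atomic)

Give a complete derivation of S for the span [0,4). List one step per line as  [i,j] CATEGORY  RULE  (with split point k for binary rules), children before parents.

[0,4] S   <
  [0,2] S\PP   <
    [0,1] "often" : PP
    [1,2] "river" : (S\PP)\PP
  [2,4] S\(S\PP)   <
    [2,3] "which" : S
    [3,4] "built" : (S\(S\PP))\S

[0,1] PP  lex  "often"
[1,2] (S\PP)\PP  lex  "river"
[0,2] S\PP  <  k=1
[2,3] S  lex  "which"
[3,4] (S\(S\PP))\S  lex  "built"
[2,4] S\(S\PP)  <  k=3
[0,4] S  <  k=2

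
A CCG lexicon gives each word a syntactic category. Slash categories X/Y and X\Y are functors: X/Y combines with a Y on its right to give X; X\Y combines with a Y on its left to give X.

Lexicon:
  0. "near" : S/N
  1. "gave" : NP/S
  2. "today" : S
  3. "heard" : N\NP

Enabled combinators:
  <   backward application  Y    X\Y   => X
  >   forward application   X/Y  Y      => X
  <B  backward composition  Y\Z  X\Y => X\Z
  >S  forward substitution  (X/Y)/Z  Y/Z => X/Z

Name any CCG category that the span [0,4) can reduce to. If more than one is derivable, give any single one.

[0,4] S   >
  [0,1] "near" : S/N
  [1,4] N   <
    [1,3] NP   >
      [1,2] "gave" : NP/S
      [2,3] "today" : S
    [3,4] "heard" : N\NP

S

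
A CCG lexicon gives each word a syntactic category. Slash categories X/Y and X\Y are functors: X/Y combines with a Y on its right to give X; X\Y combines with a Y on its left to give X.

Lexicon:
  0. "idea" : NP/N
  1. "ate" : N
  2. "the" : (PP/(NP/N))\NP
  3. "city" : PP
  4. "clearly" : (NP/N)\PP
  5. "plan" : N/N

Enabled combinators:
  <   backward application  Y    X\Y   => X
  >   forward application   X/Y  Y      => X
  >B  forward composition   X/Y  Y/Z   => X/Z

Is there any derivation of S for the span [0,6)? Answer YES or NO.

NO

NP/N N (PP/(NP/N))\NP PP (NP/N)\PP N/N
CKY chart[0,6] = {PP}; S ∉ chart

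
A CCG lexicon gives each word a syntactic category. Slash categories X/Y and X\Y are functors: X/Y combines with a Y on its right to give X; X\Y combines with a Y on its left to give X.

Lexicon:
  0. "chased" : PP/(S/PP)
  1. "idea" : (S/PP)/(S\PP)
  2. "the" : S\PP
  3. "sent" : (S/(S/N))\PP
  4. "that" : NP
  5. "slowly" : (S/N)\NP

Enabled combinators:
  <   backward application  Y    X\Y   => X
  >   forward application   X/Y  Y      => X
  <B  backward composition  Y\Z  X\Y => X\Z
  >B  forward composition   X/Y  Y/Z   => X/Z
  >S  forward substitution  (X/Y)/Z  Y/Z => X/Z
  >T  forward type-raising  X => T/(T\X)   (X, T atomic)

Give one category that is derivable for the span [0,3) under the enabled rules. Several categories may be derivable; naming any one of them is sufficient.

[0,6] S   >
  [0,4] S/(S/N)   <
    [0,3] PP   >
      [0,1] "chased" : PP/(S/PP)
      [1,3] S/PP   >
        [1,2] "idea" : (S/PP)/(S\PP)
        [2,3] "the" : S\PP
    [3,4] "sent" : (S/(S/N))\PP
  [4,6] S/N   <
    [4,5] "that" : NP
    [5,6] "slowly" : (S/N)\NP

PP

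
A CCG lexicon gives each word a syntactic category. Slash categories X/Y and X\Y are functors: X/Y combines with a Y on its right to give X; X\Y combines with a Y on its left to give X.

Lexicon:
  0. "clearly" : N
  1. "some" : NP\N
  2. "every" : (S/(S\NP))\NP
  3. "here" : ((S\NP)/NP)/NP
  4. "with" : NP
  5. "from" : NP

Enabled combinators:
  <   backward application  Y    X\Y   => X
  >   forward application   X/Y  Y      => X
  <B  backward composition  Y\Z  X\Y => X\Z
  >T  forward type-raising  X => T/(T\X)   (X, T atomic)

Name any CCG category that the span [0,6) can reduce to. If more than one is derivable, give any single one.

[0,6] S   >
  [0,3] S/(S\NP)   <
    [0,2] NP   >
      [0,1] NP/(NP\N)   >T
        [0,1] "clearly" : N
      [1,2] "some" : NP\N
    [2,3] "every" : (S/(S\NP))\NP
  [3,6] S\NP   >
    [3,5] (S\NP)/NP   >
      [3,4] "here" : ((S\NP)/NP)/NP
      [4,5] "with" : NP
    [5,6] "from" : NP

S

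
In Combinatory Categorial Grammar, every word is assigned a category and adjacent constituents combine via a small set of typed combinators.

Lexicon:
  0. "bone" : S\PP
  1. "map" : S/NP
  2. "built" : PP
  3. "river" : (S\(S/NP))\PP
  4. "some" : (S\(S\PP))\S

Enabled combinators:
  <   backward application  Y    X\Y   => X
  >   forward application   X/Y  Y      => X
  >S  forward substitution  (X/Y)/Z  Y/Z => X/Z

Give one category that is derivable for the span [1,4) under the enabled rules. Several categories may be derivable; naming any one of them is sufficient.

[0,5] S   <
  [0,1] "bone" : S\PP
  [1,5] S\(S\PP)   <
    [1,4] S   <
      [1,2] "map" : S/NP
      [2,4] S\(S/NP)   <
        [2,3] "built" : PP
        [3,4] "river" : (S\(S/NP))\PP
    [4,5] "some" : (S\(S\PP))\S

S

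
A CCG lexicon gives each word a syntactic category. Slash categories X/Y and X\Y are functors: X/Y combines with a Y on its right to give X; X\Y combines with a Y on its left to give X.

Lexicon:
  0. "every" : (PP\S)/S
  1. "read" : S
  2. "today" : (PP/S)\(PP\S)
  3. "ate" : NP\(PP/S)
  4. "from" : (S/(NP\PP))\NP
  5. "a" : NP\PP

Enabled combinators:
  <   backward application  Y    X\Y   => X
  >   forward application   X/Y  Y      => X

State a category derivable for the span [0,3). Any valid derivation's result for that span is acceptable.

PP/S

[0,6] S   >
  [0,5] S/(NP\PP)   <
    [0,4] NP   <
      [0,3] PP/S   <
        [0,2] PP\S   >
          [0,1] "every" : (PP\S)/S
          [1,2] "read" : S
        [2,3] "today" : (PP/S)\(PP\S)
      [3,4] "ate" : NP\(PP/S)
    [4,5] "from" : (S/(NP\PP))\NP
  [5,6] "a" : NP\PP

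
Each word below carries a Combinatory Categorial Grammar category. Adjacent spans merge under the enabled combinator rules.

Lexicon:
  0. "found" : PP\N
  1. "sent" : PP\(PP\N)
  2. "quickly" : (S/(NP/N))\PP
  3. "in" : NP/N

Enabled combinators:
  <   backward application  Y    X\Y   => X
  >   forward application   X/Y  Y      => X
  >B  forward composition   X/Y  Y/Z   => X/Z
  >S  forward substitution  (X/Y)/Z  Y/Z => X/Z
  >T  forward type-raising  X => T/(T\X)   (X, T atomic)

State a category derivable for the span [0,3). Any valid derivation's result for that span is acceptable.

[0,4] S   >
  [0,3] S/(NP/N)   <
    [0,2] PP   <
      [0,1] "found" : PP\N
      [1,2] "sent" : PP\(PP\N)
    [2,3] "quickly" : (S/(NP/N))\PP
  [3,4] "in" : NP/N

S/(NP/N)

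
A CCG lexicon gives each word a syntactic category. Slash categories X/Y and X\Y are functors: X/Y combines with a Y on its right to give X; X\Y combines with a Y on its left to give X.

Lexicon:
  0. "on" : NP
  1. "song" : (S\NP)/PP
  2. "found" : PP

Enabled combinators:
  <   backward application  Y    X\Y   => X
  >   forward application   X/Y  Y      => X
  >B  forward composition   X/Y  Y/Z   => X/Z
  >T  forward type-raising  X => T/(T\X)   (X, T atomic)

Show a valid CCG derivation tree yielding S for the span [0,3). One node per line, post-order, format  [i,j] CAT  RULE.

[0,3] S   >
  [0,1] S/(S\NP)   >T
    [0,1] "on" : NP
  [1,3] S\NP   >
    [1,2] "song" : (S\NP)/PP
    [2,3] "found" : PP

[0,1] NP  lex  "on"
[0,1] S/(S\NP)  >T
[1,2] (S\NP)/PP  lex  "song"
[2,3] PP  lex  "found"
[1,3] S\NP  >  k=2
[0,3] S  >  k=1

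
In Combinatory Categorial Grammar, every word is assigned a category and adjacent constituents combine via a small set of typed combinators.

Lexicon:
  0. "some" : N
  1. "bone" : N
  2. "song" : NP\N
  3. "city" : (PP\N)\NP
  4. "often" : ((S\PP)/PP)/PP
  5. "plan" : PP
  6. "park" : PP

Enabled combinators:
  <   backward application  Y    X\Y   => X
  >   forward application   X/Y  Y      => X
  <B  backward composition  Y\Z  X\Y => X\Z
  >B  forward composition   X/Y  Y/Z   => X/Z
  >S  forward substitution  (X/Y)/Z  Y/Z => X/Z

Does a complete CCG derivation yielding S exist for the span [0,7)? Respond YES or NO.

[0,7] S   <
  [0,1] "some" : N
  [1,7] S\N   <B
    [1,4] PP\N   <
      [1,3] NP   <
        [1,2] "bone" : N
        [2,3] "song" : NP\N
      [3,4] "city" : (PP\N)\NP
    [4,7] S\PP   >
      [4,6] (S\PP)/PP   >
        [4,5] "often" : ((S\PP)/PP)/PP
        [5,6] "plan" : PP
      [6,7] "park" : PP

YES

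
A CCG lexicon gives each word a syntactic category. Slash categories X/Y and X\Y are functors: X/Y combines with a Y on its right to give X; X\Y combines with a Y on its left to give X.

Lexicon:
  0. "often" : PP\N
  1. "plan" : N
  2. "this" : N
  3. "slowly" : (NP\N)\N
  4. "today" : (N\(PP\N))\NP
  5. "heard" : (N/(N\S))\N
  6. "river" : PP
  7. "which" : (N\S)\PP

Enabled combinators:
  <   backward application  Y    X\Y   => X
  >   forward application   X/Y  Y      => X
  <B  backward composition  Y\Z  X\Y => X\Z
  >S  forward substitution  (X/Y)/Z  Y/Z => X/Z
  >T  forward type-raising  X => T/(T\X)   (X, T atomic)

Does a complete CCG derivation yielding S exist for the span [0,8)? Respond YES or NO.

PP\N N N (NP\N)\N (N\(PP\N))\NP (N/(N\S))\N PP (N\S)\PP
CKY chart[0,8] = {N, N/(N\N), NP/(NP\N), PP/(PP\N), S/(S\N)}; S ∉ chart

NO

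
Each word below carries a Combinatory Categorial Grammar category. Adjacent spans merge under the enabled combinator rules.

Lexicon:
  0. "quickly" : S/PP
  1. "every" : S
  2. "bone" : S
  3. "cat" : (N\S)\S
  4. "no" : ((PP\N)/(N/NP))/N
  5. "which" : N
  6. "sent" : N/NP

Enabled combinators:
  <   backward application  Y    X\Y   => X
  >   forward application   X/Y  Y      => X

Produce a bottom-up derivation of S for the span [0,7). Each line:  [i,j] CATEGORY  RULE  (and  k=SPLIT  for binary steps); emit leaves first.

[0,7] S   >
  [0,1] "quickly" : S/PP
  [1,7] PP   <
    [1,4] N   <
      [1,2] "every" : S
      [2,4] N\S   <
        [2,3] "bone" : S
        [3,4] "cat" : (N\S)\S
    [4,7] PP\N   >
      [4,6] (PP\N)/(N/NP)   >
        [4,5] "no" : ((PP\N)/(N/NP))/N
        [5,6] "which" : N
      [6,7] "sent" : N/NP

[0,1] S/PP  lex  "quickly"
[1,2] S  lex  "every"
[2,3] S  lex  "bone"
[3,4] (N\S)\S  lex  "cat"
[2,4] N\S  <  k=3
[1,4] N  <  k=2
[4,5] ((PP\N)/(N/NP))/N  lex  "no"
[5,6] N  lex  "which"
[4,6] (PP\N)/(N/NP)  >  k=5
[6,7] N/NP  lex  "sent"
[4,7] PP\N  >  k=6
[1,7] PP  <  k=4
[0,7] S  >  k=1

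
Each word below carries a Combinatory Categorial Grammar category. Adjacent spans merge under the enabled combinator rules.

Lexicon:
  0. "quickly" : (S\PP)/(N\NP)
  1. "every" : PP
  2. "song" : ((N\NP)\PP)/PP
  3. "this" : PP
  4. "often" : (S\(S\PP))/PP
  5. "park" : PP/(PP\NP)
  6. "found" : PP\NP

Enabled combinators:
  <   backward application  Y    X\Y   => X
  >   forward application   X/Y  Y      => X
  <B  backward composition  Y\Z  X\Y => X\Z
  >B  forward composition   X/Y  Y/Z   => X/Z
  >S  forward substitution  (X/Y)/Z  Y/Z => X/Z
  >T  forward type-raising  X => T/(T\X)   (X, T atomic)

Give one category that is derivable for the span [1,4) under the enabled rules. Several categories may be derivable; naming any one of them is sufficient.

[0,7] S   <
  [0,4] S\PP   >
    [0,1] "quickly" : (S\PP)/(N\NP)
    [1,4] N\NP   <
      [1,2] "every" : PP
      [2,4] (N\NP)\PP   >
        [2,3] "song" : ((N\NP)\PP)/PP
        [3,4] "this" : PP
  [4,7] S\(S\PP)   >
    [4,5] "often" : (S\(S\PP))/PP
    [5,7] PP   >
      [5,6] "park" : PP/(PP\NP)
      [6,7] "found" : PP\NP

N\NP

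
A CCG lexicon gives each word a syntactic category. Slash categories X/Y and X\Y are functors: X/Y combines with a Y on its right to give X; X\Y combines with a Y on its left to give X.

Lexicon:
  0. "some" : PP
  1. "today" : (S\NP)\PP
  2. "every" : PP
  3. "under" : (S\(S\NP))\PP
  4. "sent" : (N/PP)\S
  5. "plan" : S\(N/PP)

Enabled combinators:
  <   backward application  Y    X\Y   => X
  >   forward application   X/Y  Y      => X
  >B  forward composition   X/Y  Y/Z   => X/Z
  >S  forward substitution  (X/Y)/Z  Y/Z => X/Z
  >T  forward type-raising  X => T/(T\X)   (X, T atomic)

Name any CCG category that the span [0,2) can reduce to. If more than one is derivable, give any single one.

[0,6] S   <
  [0,5] N/PP   <
    [0,4] S   <
      [0,2] S\NP   <
        [0,1] "some" : PP
        [1,2] "today" : (S\NP)\PP
      [2,4] S\(S\NP)   <
        [2,3] "every" : PP
        [3,4] "under" : (S\(S\NP))\PP
    [4,5] "sent" : (N/PP)\S
  [5,6] "plan" : S\(N/PP)

S\NP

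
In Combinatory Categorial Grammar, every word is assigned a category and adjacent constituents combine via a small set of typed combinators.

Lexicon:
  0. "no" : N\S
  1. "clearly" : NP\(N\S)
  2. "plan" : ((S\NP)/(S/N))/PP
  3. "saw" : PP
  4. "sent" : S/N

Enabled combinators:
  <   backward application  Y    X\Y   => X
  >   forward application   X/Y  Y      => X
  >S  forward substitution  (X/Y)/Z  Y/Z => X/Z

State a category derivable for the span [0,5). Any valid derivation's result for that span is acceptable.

[0,5] S   <
  [0,2] NP   <
    [0,1] "no" : N\S
    [1,2] "clearly" : NP\(N\S)
  [2,5] S\NP   >
    [2,4] (S\NP)/(S/N)   >
      [2,3] "plan" : ((S\NP)/(S/N))/PP
      [3,4] "saw" : PP
    [4,5] "sent" : S/N

S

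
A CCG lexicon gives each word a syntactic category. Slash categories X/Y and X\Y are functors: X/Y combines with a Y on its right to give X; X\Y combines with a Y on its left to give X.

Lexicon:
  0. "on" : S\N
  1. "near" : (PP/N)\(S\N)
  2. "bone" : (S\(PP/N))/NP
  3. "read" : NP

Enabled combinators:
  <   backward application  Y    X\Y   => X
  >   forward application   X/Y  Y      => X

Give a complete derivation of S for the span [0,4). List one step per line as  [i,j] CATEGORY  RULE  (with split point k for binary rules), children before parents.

[0,1] S\N  lex  "on"
[1,2] (PP/N)\(S\N)  lex  "near"
[0,2] PP/N  <  k=1
[2,3] (S\(PP/N))/NP  lex  "bone"
[3,4] NP  lex  "read"
[2,4] S\(PP/N)  >  k=3
[0,4] S  <  k=2

[0,4] S   <
  [0,2] PP/N   <
    [0,1] "on" : S\N
    [1,2] "near" : (PP/N)\(S\N)
  [2,4] S\(PP/N)   >
    [2,3] "bone" : (S\(PP/N))/NP
    [3,4] "read" : NP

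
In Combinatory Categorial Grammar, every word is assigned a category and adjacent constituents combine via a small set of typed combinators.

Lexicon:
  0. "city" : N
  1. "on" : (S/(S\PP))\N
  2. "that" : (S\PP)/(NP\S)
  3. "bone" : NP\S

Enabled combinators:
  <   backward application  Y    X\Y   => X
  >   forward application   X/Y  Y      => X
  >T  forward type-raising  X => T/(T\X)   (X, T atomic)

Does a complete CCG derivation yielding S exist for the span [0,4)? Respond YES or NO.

YES

[0,4] S   >
  [0,2] S/(S\PP)   <
    [0,1] "city" : N
    [1,2] "on" : (S/(S\PP))\N
  [2,4] S\PP   >
    [2,3] "that" : (S\PP)/(NP\S)
    [3,4] "bone" : NP\S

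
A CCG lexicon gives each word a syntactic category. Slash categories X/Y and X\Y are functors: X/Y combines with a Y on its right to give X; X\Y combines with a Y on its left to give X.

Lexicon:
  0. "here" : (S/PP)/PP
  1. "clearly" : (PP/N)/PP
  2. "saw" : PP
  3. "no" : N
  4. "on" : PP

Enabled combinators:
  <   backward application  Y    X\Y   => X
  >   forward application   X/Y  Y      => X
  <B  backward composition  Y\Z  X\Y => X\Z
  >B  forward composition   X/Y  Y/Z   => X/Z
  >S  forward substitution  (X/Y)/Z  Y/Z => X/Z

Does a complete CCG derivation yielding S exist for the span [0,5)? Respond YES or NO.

[0,5] S   >
  [0,4] S/PP   >
    [0,1] "here" : (S/PP)/PP
    [1,4] PP   >
      [1,3] PP/N   >
        [1,2] "clearly" : (PP/N)/PP
        [2,3] "saw" : PP
      [3,4] "no" : N
  [4,5] "on" : PP

YES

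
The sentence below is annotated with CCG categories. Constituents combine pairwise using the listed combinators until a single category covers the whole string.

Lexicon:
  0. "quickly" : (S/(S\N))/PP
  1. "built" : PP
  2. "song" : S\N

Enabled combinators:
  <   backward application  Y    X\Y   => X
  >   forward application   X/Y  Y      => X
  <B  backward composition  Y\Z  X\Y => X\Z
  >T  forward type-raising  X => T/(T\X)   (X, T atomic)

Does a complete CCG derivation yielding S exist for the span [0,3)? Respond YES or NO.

YES

[0,3] S   >
  [0,2] S/(S\N)   >
    [0,1] "quickly" : (S/(S\N))/PP
    [1,2] "built" : PP
  [2,3] "song" : S\N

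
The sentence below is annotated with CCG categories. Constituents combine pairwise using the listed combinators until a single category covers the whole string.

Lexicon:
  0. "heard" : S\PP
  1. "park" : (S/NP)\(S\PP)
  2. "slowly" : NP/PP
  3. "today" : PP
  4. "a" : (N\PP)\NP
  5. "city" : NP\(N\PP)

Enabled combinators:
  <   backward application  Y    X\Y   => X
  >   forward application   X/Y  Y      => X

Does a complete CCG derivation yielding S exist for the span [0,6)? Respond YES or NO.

YES

[0,6] S   >
  [0,2] S/NP   <
    [0,1] "heard" : S\PP
    [1,2] "park" : (S/NP)\(S\PP)
  [2,6] NP   <
    [2,5] N\PP   <
      [2,4] NP   >
        [2,3] "slowly" : NP/PP
        [3,4] "today" : PP
      [4,5] "a" : (N\PP)\NP
    [5,6] "city" : NP\(N\PP)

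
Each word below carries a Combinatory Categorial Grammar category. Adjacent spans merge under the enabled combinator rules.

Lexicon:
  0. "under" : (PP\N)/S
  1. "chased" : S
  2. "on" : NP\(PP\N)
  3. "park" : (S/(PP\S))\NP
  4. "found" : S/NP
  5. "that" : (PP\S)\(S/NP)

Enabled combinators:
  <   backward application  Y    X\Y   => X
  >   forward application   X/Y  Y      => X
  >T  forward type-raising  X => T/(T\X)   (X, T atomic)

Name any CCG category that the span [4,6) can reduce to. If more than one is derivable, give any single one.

[0,6] S   >
  [0,4] S/(PP\S)   <
    [0,3] NP   <
      [0,2] PP\N   >
        [0,1] "under" : (PP\N)/S
        [1,2] "chased" : S
      [2,3] "on" : NP\(PP\N)
    [3,4] "park" : (S/(PP\S))\NP
  [4,6] PP\S   <
    [4,5] "found" : S/NP
    [5,6] "that" : (PP\S)\(S/NP)

PP\S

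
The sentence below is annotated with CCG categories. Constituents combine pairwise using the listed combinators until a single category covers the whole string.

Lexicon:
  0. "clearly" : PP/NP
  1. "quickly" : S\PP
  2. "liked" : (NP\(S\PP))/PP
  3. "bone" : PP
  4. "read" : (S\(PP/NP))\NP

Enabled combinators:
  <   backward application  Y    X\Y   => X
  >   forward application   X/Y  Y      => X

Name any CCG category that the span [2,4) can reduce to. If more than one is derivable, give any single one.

NP\(S\PP)

[0,5] S   <
  [0,1] "clearly" : PP/NP
  [1,5] S\(PP/NP)   <
    [1,4] NP   <
      [1,2] "quickly" : S\PP
      [2,4] NP\(S\PP)   >
        [2,3] "liked" : (NP\(S\PP))/PP
        [3,4] "bone" : PP
    [4,5] "read" : (S\(PP/NP))\NP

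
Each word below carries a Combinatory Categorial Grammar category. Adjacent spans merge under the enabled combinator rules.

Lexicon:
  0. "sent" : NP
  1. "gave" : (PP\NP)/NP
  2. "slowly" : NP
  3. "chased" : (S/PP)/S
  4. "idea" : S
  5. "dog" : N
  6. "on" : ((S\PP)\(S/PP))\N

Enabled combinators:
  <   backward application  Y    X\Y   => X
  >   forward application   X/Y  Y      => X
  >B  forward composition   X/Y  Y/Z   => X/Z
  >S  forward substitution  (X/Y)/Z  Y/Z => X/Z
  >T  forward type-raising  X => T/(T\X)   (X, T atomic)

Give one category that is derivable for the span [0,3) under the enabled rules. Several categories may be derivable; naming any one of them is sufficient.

PP

[0,7] S   <
  [0,3] PP   >
    [0,1] PP/(PP\NP)   >T
      [0,1] "sent" : NP
    [1,3] PP\NP   >
      [1,2] "gave" : (PP\NP)/NP
      [2,3] "slowly" : NP
  [3,7] S\PP   <
    [3,5] S/PP   >
      [3,4] "chased" : (S/PP)/S
      [4,5] "idea" : S
    [5,7] (S\PP)\(S/PP)   <
      [5,6] "dog" : N
      [6,7] "on" : ((S\PP)\(S/PP))\N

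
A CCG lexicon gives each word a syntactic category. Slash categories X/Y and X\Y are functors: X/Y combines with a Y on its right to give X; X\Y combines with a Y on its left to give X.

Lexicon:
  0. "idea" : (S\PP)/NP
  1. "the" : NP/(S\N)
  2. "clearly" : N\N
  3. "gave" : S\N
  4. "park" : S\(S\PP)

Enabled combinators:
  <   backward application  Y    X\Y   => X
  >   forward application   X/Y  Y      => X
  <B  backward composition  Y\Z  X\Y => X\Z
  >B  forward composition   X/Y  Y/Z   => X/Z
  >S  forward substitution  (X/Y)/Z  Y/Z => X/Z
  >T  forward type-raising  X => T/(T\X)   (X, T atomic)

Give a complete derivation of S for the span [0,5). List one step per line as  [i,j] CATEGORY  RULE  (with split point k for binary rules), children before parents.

[0,1] (S\PP)/NP  lex  "idea"
[1,2] NP/(S\N)  lex  "the"
[2,3] N\N  lex  "clearly"
[3,4] S\N  lex  "gave"
[2,4] S\N  <B  k=3
[1,4] NP  >  k=2
[0,4] S\PP  >  k=1
[4,5] S\(S\PP)  lex  "park"
[0,5] S  <  k=4

[0,5] S   <
  [0,4] S\PP   >
    [0,1] "idea" : (S\PP)/NP
    [1,4] NP   >
      [1,2] "the" : NP/(S\N)
      [2,4] S\N   <B
        [2,3] "clearly" : N\N
        [3,4] "gave" : S\N
  [4,5] "park" : S\(S\PP)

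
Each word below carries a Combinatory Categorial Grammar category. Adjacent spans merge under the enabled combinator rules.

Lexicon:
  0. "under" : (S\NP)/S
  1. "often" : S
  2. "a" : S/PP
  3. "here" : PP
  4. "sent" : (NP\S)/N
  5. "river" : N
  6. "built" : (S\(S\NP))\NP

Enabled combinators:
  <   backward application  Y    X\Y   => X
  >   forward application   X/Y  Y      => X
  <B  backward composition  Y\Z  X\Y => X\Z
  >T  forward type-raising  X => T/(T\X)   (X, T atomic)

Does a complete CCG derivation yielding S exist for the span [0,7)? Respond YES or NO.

[0,7] S   <
  [0,2] S\NP   >
    [0,1] "under" : (S\NP)/S
    [1,2] "often" : S
  [2,7] S\(S\NP)   <
    [2,6] NP   <
      [2,4] S   >
        [2,3] "a" : S/PP
        [3,4] "here" : PP
      [4,6] NP\S   >
        [4,5] "sent" : (NP\S)/N
        [5,6] "river" : N
    [6,7] "built" : (S\(S\NP))\NP

YES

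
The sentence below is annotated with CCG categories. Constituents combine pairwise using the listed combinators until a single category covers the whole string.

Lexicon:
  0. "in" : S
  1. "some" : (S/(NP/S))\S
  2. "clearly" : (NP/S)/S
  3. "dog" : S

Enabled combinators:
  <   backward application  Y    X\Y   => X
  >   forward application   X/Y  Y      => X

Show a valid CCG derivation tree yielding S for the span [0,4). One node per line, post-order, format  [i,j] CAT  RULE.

[0,4] S   >
  [0,2] S/(NP/S)   <
    [0,1] "in" : S
    [1,2] "some" : (S/(NP/S))\S
  [2,4] NP/S   >
    [2,3] "clearly" : (NP/S)/S
    [3,4] "dog" : S

[0,1] S  lex  "in"
[1,2] (S/(NP/S))\S  lex  "some"
[0,2] S/(NP/S)  <  k=1
[2,3] (NP/S)/S  lex  "clearly"
[3,4] S  lex  "dog"
[2,4] NP/S  >  k=3
[0,4] S  >  k=2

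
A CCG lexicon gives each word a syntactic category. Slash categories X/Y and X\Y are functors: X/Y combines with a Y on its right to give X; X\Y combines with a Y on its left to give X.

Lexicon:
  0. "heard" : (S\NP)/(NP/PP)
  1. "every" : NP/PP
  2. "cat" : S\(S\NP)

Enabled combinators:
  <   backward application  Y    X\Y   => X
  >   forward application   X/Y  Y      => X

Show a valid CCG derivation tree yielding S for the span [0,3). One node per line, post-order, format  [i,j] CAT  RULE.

[0,1] (S\NP)/(NP/PP)  lex  "heard"
[1,2] NP/PP  lex  "every"
[0,2] S\NP  >  k=1
[2,3] S\(S\NP)  lex  "cat"
[0,3] S  <  k=2

[0,3] S   <
  [0,2] S\NP   >
    [0,1] "heard" : (S\NP)/(NP/PP)
    [1,2] "every" : NP/PP
  [2,3] "cat" : S\(S\NP)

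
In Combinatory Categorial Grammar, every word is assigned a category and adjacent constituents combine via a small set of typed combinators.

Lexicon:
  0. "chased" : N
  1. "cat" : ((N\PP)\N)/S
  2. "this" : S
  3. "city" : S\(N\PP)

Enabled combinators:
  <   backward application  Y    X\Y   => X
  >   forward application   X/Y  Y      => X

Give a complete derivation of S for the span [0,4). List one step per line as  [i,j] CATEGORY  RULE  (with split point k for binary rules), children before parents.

[0,1] N  lex  "chased"
[1,2] ((N\PP)\N)/S  lex  "cat"
[2,3] S  lex  "this"
[1,3] (N\PP)\N  >  k=2
[0,3] N\PP  <  k=1
[3,4] S\(N\PP)  lex  "city"
[0,4] S  <  k=3

[0,4] S   <
  [0,3] N\PP   <
    [0,1] "chased" : N
    [1,3] (N\PP)\N   >
      [1,2] "cat" : ((N\PP)\N)/S
      [2,3] "this" : S
  [3,4] "city" : S\(N\PP)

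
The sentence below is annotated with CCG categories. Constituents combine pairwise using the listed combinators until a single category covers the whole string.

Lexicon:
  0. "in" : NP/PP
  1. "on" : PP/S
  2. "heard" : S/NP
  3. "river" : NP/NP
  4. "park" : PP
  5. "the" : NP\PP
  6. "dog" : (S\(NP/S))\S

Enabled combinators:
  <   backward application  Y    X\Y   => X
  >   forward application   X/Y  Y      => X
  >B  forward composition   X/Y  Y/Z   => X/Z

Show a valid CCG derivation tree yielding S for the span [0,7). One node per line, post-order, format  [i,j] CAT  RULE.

[0,7] S   <
  [0,2] NP/S   >B
    [0,1] "in" : NP/PP
    [1,2] "on" : PP/S
  [2,7] S\(NP/S)   <
    [2,6] S   >
      [2,4] S/NP   >B
        [2,3] "heard" : S/NP
        [3,4] "river" : NP/NP
      [4,6] NP   <
        [4,5] "park" : PP
        [5,6] "the" : NP\PP
    [6,7] "dog" : (S\(NP/S))\S

[0,1] NP/PP  lex  "in"
[1,2] PP/S  lex  "on"
[0,2] NP/S  >B  k=1
[2,3] S/NP  lex  "heard"
[3,4] NP/NP  lex  "river"
[2,4] S/NP  >B  k=3
[4,5] PP  lex  "park"
[5,6] NP\PP  lex  "the"
[4,6] NP  <  k=5
[2,6] S  >  k=4
[6,7] (S\(NP/S))\S  lex  "dog"
[2,7] S\(NP/S)  <  k=6
[0,7] S  <  k=2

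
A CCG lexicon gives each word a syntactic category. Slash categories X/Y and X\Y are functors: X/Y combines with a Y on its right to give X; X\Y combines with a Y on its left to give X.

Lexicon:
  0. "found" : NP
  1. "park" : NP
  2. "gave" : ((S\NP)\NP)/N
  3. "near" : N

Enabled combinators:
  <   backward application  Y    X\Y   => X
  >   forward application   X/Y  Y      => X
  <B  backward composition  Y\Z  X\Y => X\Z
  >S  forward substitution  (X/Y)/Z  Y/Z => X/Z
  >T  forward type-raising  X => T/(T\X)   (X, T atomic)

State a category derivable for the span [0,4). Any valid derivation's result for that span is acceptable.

[0,4] S   <
  [0,1] "found" : NP
  [1,4] S\NP   <
    [1,2] "park" : NP
    [2,4] (S\NP)\NP   >
      [2,3] "gave" : ((S\NP)\NP)/N
      [3,4] "near" : N

S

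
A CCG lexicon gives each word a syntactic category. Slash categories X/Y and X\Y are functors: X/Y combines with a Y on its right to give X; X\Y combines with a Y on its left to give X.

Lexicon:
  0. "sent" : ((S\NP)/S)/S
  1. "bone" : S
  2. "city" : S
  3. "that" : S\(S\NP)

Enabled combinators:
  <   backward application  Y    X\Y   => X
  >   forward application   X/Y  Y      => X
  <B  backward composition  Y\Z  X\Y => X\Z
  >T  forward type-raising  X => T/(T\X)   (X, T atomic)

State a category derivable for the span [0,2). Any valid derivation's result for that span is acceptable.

[0,4] S   <
  [0,3] S\NP   >
    [0,2] (S\NP)/S   >
      [0,1] "sent" : ((S\NP)/S)/S
      [1,2] "bone" : S
    [2,3] "city" : S
  [3,4] "that" : S\(S\NP)

(S\NP)/S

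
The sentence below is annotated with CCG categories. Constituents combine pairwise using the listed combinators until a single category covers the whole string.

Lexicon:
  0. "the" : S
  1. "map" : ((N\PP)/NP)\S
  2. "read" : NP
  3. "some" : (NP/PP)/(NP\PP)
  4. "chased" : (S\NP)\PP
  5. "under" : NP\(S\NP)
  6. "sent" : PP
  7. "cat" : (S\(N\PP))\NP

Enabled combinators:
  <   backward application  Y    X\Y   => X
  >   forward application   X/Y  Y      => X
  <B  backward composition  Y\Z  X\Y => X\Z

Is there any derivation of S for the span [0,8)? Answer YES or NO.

YES

[0,8] S   <
  [0,3] N\PP   >
    [0,2] (N\PP)/NP   <
      [0,1] "the" : S
      [1,2] "map" : ((N\PP)/NP)\S
    [2,3] "read" : NP
  [3,8] S\(N\PP)   <
    [3,7] NP   >
      [3,6] NP/PP   >
        [3,4] "some" : (NP/PP)/(NP\PP)
        [4,6] NP\PP   <B
          [4,5] "chased" : (S\NP)\PP
          [5,6] "under" : NP\(S\NP)
      [6,7] "sent" : PP
    [7,8] "cat" : (S\(N\PP))\NP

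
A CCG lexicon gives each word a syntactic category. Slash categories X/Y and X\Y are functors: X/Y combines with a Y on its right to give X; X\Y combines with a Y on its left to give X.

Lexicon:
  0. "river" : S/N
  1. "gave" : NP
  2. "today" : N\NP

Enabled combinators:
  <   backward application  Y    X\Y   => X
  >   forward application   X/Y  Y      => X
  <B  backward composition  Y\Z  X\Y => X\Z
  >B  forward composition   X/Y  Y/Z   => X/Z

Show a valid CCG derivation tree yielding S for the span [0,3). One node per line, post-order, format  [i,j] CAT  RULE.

[0,1] S/N  lex  "river"
[1,2] NP  lex  "gave"
[2,3] N\NP  lex  "today"
[1,3] N  <  k=2
[0,3] S  >  k=1

[0,3] S   >
  [0,1] "river" : S/N
  [1,3] N   <
    [1,2] "gave" : NP
    [2,3] "today" : N\NP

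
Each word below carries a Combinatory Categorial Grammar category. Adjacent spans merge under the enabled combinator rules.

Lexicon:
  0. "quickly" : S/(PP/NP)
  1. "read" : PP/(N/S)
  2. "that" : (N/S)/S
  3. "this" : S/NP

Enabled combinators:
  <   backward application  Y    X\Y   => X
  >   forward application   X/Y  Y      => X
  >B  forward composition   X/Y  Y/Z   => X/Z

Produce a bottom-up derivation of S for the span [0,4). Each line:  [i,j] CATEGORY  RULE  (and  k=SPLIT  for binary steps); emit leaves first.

[0,1] S/(PP/NP)  lex  "quickly"
[1,2] PP/(N/S)  lex  "read"
[2,3] (N/S)/S  lex  "that"
[1,3] PP/S  >B  k=2
[3,4] S/NP  lex  "this"
[1,4] PP/NP  >B  k=3
[0,4] S  >  k=1

[0,4] S   >
  [0,1] "quickly" : S/(PP/NP)
  [1,4] PP/NP   >B
    [1,3] PP/S   >B
      [1,2] "read" : PP/(N/S)
      [2,3] "that" : (N/S)/S
    [3,4] "this" : S/NP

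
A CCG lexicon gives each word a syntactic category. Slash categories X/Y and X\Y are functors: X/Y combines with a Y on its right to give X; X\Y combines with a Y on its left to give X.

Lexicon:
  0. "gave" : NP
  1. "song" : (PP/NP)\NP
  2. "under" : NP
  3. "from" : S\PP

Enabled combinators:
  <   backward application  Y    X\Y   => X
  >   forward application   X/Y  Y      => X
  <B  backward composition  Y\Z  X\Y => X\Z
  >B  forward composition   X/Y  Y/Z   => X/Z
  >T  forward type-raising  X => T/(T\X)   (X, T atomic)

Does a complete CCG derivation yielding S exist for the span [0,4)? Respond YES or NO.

YES

[0,4] S   <
  [0,3] PP   >
    [0,2] PP/NP   <
      [0,1] "gave" : NP
      [1,2] "song" : (PP/NP)\NP
    [2,3] "under" : NP
  [3,4] "from" : S\PP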